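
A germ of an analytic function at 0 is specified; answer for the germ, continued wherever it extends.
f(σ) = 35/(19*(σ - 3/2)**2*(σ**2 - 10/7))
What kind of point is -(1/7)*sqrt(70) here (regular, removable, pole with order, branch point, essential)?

The point is a pole of order 1.

The denominator factor σ**2 - 10/7 vanishes at -(1/7)*sqrt(70) and appears to the power 1; the numerator there equals 35/19, nonzero, and no other factor vanishes.
Hence a pole whose order is the multiplicity, 1.


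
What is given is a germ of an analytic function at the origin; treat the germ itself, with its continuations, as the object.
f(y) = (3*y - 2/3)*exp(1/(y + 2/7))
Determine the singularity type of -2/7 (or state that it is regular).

The exponent 1/(y - (-2/7)) has a pole at -2/7, so exp(1/(y - (-2/7))) takes every nonzero value near it: an essential singularity (not a pole of any order).

The point is an essential singularity.


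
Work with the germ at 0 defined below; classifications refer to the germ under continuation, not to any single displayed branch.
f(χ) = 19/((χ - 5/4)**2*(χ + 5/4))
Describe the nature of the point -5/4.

The point is a pole of order 1.

The denominator factor χ + 5/4 vanishes at -5/4 and appears to the power 1; the numerator there equals 19, nonzero, and no other factor vanishes.
Hence a pole whose order is the multiplicity, 1.


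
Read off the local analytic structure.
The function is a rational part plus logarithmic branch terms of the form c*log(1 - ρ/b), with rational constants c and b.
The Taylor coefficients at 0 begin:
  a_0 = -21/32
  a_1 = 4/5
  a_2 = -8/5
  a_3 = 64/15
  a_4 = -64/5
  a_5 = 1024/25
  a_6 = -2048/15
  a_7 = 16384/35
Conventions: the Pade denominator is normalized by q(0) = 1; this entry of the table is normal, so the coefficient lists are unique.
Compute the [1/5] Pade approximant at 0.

Taylor coefficients needed (read off): a_0 = -21/32, a_1 = 4/5, a_2 = -8/5, a_3 = 64/15, a_4 = -64/5, a_5 = 1024/25, a_6 = -2048/15.
Write the denominator as Q(ρ) = 1 + q1*ρ + q2*ρ^2 + q3*ρ^3 + q4*ρ^4 + q5*ρ^5. Requiring Q*f - P = O(ρ^7) with deg P <= 1 kills the coefficients of ρ^2..ρ^6 in Q*f:
  ρ^2: a_2 + q1*a_1 + q2*a_0 = 0, i.e. -8/5 + (4/5)*q1 + (-21/32)*q2 = 0.
  ρ^3: a_3 + q1*a_2 + q2*a_1 + q3*a_0 = 0, i.e. 64/15 + (-8/5)*q1 + (4/5)*q2 + (-21/32)*q3 = 0.
  ρ^4: a_4 + q1*a_3 + q2*a_2 + q3*a_1 + q4*a_0 = 0, i.e. -64/5 + (64/15)*q1 + (-8/5)*q2 + (4/5)*q3 + (-21/32)*q4 = 0.
  ρ^5: a_5 + q1*a_4 + q2*a_3 + q3*a_2 + q4*a_1 + q5*a_0 = 0, i.e. 1024/25 + (-64/5)*q1 + (64/15)*q2 + (-8/5)*q3 + (4/5)*q4 + (-21/32)*q5 = 0.
  ρ^6: a_6 + q1*a_5 + q2*a_4 + q3*a_3 + q4*a_2 + q5*a_1 = 0, i.e. -2048/15 + (1024/25)*q1 + (-64/5)*q2 + (64/15)*q3 + (-8/5)*q4 + (4/5)*q5 = 0.
Solving this linear system: q1 = 32118262/7364221, q2 = 63597056/22092663, q3 = -13756928/22092663, q4 = 355813376/331389945, q5 = -367783936/331389945.
The numerator is Q*f truncated at degree 1: P0 = a_0 = -21/32; P1 = a_1 + q1*a_0 = -1214898611/589137680.

The Pade approximant has numerator coefficients [-21/32, -1214898611/589137680]; denominator coefficients [1, 32118262/7364221, 63597056/22092663, -13756928/22092663, 355813376/331389945, -367783936/331389945].


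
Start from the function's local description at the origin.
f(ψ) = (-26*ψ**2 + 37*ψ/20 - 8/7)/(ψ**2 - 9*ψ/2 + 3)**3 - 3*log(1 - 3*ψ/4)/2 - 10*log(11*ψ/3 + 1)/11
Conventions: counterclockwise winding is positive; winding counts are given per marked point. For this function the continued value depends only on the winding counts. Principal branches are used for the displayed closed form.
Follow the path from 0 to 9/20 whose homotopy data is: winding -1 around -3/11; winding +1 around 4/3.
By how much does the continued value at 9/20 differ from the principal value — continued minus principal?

Continued minus principal equals -(13/11)*pi*i.

The rational part is single-valued and drops out of the difference; each branch term changes only by its own monodromy.
(-3/2)*log(1 - ψ/(4/3)): each positive loop around 4/3 adds 2*pi*i to the log, so winding +1 contributes (-3/2)*(1)*2*pi*i = -(3)*pi*i.
(-10/11)*log(1 - ψ/(-3/11)): each positive loop around -3/11 adds 2*pi*i to the log, so winding -1 contributes (-10/11)*(-1)*2*pi*i = (20/11)*pi*i.
Summing the contributions at ψ = 9/20 gives -(13/11)*pi*i.


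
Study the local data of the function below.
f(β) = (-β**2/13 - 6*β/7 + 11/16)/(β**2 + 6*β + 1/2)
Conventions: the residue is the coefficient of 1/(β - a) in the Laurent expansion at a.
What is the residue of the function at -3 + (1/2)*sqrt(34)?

The factor β**2 + 6*β + 1/2 splits as (β - a)(β - a') with a = -3 + (1/2)*sqrt(34), a' = -3 - (1/2)*sqrt(34). At the order-1 pole a set g(β) = (β - a)*f(β) = [-β**2/13 - 6*β/7 + 11/16] / (β - a').
Simple pole: residue = g(a) at a = -3 + (1/2)*sqrt(34), which is -18/91 + (2785/49504)*sqrt(34).

The residue is -18/91 + (2785/49504)*sqrt(34).


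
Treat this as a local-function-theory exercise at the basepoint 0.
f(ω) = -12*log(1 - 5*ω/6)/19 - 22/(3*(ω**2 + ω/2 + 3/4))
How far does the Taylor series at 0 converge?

Denominator factor (ω**2 + ω/2 + 3/4): discriminant -11/4, complex-conjugate roots (-1/4) + ((1/4)*sqrt(11))*i and (-1/4) - ((1/4)*sqrt(11))*i; poles of order 1, moduli (1/2)*sqrt(3) and (1/2)*sqrt(3).
Branch term (-12/19)*log(1 - ω/(6/5)): its argument vanishes at ω = 6/5, a logarithmic branch point, modulus 6/5.
The radius of convergence is the smallest modulus among the singular points: (1/2)*sqrt(3).

The radius of convergence is (1/2)*sqrt(3).


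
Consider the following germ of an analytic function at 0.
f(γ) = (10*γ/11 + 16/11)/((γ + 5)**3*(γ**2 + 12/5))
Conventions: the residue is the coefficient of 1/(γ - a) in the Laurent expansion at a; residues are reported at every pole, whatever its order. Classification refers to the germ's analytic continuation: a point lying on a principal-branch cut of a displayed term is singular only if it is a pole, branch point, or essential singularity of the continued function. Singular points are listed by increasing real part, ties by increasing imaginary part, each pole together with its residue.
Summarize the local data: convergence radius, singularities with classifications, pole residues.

Denominator factor (γ + 5)^3: pole of order 3 at -5, modulus 5.
Denominator factor (γ**2 + 12/5): discriminant -48/5, complex-conjugate roots ((2/5)*sqrt(15))*i and -((2/5)*sqrt(15))*i; poles of order 1, moduli (2/5)*sqrt(15) and (2/5)*sqrt(15).
The radius of convergence is the smallest modulus among the singular points: (2/5)*sqrt(15).
At the order-3 pole -5 set g(γ) = (γ - (-5))^3*f(γ) = (10*γ/11 + 16/11)/(γ**2 + 12/5).
Order-3 pole: residue = g''(a)/2; g''(-5) = 67900/28284883, so the residue is 33950/28284883.
The factor γ**2 + 12/5 splits as (γ - a)(γ - a') with a = -((2/5)*sqrt(15))*i, a' = ((2/5)*sqrt(15))*i. At the order-1 pole a set g(γ) = (γ - a)*f(γ) = [(10*γ/11 + 16/11)/(γ + 5)**3] / (γ - a').
Simple pole: residue = g(a) at a = -((2/5)*sqrt(15))*i, which is (-16975/28284883) + ((98950/84854649)*sqrt(15))*i.
The factor γ**2 + 12/5 splits as (γ - a)(γ - a') with a = ((2/5)*sqrt(15))*i, a' = -((2/5)*sqrt(15))*i. At the order-1 pole a set g(γ) = (γ - a)*f(γ) = [(10*γ/11 + 16/11)/(γ + 5)**3] / (γ - a').
Simple pole: residue = g(a) at a = ((2/5)*sqrt(15))*i, which is (-16975/28284883) - ((98950/84854649)*sqrt(15))*i.
List the singular points by increasing real part (a conjugate pair: the negative imaginary part first).

Radius of convergence at 0: (2/5)*sqrt(15).
At -5: a pole of order 3; residue 33950/28284883.
At -((2/5)*sqrt(15))*i: a pole of order 1; residue (-16975/28284883) + ((98950/84854649)*sqrt(15))*i.
At ((2/5)*sqrt(15))*i: a pole of order 1; residue (-16975/28284883) - ((98950/84854649)*sqrt(15))*i.


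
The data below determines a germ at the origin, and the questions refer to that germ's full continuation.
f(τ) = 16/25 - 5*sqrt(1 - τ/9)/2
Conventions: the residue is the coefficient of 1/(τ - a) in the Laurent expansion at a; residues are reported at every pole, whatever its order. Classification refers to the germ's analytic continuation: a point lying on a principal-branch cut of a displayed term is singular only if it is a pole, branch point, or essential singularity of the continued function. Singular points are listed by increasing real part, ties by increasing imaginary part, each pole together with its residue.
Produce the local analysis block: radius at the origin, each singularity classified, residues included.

Radius of convergence at 0: 9.
At 9: an algebraic (square-root) branch point.

Branch term (-5/2)*sqrt(1 - τ/(9)): its argument vanishes at τ = 9, a square-root branch point, modulus 9.
The radius of convergence is the smallest modulus among the singular points: 9.


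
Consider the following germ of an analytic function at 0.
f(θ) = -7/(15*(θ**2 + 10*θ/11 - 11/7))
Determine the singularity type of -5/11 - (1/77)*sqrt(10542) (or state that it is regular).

The denominator factor θ**2 + 10*θ/11 - 11/7 vanishes at -5/11 - (1/77)*sqrt(10542) and appears to the power 1; the numerator there equals -7/15, nonzero, and no other factor vanishes.
Hence a pole whose order is the multiplicity, 1.

The point is a pole of order 1.


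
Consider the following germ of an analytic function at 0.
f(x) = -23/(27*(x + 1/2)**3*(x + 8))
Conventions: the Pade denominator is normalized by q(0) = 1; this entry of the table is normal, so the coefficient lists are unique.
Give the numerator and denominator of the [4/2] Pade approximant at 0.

The Pade approximant has numerator coefficients [-23/27, 7257328/5878737, -4874068/3265965, 14633152/9797895, -5853776/5878737]; denominator coefficients [1, 8144531/1741848, 24497221/4354620].

Taylor coefficients needed (expand at 0): a_0 = -23/27, a_1 = 1127/216, a_2 = -36455/1728, a_3 = 978535/13824, a_4 = -23588455/110592, a_5 = 530050663/884736, a_6 = -3778192589/2359296.
Write the denominator as Q(x) = 1 + q1*x + q2*x^2. Requiring Q*f - P = O(x^7) with deg P <= 4 kills the coefficients of x^5..x^6 in Q*f:
  x^5: a_5 + q1*a_4 + q2*a_3 = 0, i.e. 530050663/884736 + (-23588455/110592)*q1 + (978535/13824)*q2 = 0.
  x^6: a_6 + q1*a_5 + q2*a_4 = 0, i.e. -3778192589/2359296 + (530050663/884736)*q1 + (-23588455/110592)*q2 = 0.
Solving this linear system: q1 = 8144531/1741848, q2 = 24497221/4354620.
The numerator is Q*f truncated at degree 4: P0 = a_0 = -23/27; P1 = a_1 + q1*a_0 = 7257328/5878737; P2 = a_2 + q1*a_1 + q2*a_0 = -4874068/3265965; P3 = a_3 + q1*a_2 + q2*a_1 = 14633152/9797895; P4 = a_4 + q1*a_3 + q2*a_2 = -5853776/5878737.


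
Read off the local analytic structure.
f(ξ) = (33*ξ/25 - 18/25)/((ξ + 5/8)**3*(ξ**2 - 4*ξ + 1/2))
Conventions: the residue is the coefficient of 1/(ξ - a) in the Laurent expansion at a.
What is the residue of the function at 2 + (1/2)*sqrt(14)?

The residue is 6482688/36493975 - (1606656/36493975)*sqrt(14).

The factor ξ**2 - 4*ξ + 1/2 splits as (ξ - a)(ξ - a') with a = 2 + (1/2)*sqrt(14), a' = 2 - (1/2)*sqrt(14). At the order-1 pole a set g(ξ) = (ξ - a)*f(ξ) = [(33*ξ/25 - 18/25)/(ξ + 5/8)**3] / (ξ - a').
Simple pole: residue = g(a) at a = 2 + (1/2)*sqrt(14), which is 6482688/36493975 - (1606656/36493975)*sqrt(14).


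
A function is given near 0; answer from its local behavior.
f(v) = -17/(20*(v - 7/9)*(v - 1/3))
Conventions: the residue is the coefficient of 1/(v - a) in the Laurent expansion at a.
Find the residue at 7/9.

At the order-1 pole 7/9 set g(v) = (v - (7/9))*f(v) = -17/(20*(v - 1/3)).
Simple pole: residue = g(a) at a = 7/9, which is -153/80.

The residue is -153/80.


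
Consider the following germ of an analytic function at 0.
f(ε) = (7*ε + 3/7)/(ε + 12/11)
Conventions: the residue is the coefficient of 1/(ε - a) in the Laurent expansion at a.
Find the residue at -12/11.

The residue is -555/77.

At the order-1 pole -12/11 set g(ε) = (ε - (-12/11))*f(ε) = 7*ε + 3/7.
Simple pole: residue = g(a) at a = -12/11, which is -555/77.


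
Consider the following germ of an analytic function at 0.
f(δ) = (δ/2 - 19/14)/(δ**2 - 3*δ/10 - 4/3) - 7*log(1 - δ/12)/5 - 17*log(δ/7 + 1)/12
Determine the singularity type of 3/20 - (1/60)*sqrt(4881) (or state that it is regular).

The point is a pole of order 1.

The denominator factor δ**2 - 3*δ/10 - 4/3 vanishes at 3/20 - (1/60)*sqrt(4881) and appears to the power 1; the numerator there equals -359/280 - (1/120)*sqrt(4881), nonzero, and no other factor vanishes.
The branch terms are analytic at this point.
Hence a pole whose order is the multiplicity, 1.


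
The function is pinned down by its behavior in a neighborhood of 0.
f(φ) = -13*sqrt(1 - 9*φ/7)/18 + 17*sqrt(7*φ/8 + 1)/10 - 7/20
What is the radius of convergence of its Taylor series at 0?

The radius of convergence is 7/9.

Branch term (17/10)*sqrt(1 - φ/(-8/7)): its argument vanishes at φ = -8/7, a square-root branch point, modulus 8/7.
Branch term (-13/18)*sqrt(1 - φ/(7/9)): its argument vanishes at φ = 7/9, a square-root branch point, modulus 7/9.
The radius of convergence is the smallest modulus among the singular points: 7/9.


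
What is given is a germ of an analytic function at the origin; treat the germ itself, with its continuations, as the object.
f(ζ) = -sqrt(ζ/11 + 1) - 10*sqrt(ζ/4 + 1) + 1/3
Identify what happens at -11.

The point is an algebraic (square-root) branch point.

The term (-1)*sqrt(1 - ζ/(-11)) has argument 1 - -11/(-11) = 0 at -11: a square-root (algebraic, two-sheeted) branch point; the remaining terms are analytic or single-valued there.


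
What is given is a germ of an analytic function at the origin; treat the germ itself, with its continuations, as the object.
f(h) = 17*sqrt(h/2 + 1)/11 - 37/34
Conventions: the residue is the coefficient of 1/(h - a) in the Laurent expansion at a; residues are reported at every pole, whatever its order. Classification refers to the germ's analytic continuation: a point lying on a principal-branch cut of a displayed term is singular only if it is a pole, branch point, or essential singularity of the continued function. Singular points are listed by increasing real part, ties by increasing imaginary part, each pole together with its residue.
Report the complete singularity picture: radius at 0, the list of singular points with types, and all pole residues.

Radius of convergence at 0: 2.
At -2: an algebraic (square-root) branch point.

Branch term (17/11)*sqrt(1 - h/(-2)): its argument vanishes at h = -2, a square-root branch point, modulus 2.
The radius of convergence is the smallest modulus among the singular points: 2.


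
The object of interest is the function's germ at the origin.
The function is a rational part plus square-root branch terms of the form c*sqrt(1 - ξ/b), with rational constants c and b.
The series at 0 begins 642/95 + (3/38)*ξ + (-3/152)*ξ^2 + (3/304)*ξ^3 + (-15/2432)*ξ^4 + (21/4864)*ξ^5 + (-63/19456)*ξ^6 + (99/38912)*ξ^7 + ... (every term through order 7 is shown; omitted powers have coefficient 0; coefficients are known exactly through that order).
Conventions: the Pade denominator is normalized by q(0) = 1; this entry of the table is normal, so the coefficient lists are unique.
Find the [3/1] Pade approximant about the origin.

The Pade approximant has numerator coefficients [642/95, 327/76, 9/304, -3/1216]; denominator coefficients [1, 5/8].

Taylor coefficients needed (read off): a_0 = 642/95, a_1 = 3/38, a_2 = -3/152, a_3 = 3/304, a_4 = -15/2432.
Write the denominator as Q(ξ) = 1 + q1*ξ. Requiring Q*f - P = O(ξ^5) with deg P <= 3 kills the coefficients of ξ^4..ξ^4 in Q*f:
  ξ^4: a_4 + q1*a_3 = 0, i.e. -15/2432 + (3/304)*q1 = 0.
Solving this linear system: q1 = 5/8.
The numerator is Q*f truncated at degree 3: P0 = a_0 = 642/95; P1 = a_1 + q1*a_0 = 327/76; P2 = a_2 + q1*a_1 = 9/304; P3 = a_3 + q1*a_2 = -3/1216.


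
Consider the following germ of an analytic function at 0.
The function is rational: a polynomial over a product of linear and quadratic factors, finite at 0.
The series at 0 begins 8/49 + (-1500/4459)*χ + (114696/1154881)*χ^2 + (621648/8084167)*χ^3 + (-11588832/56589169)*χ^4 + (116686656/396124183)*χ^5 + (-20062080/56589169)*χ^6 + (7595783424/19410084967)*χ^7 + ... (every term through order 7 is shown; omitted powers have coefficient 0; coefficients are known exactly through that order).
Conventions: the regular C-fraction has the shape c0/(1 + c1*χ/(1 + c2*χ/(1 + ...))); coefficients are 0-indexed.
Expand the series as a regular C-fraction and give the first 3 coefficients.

The regular C-fraction coefficients are [8/49, 375/182, -1485867/841750].

Taylor coefficients (read off): a_0 = 8/49, a_1 = -1500/4459, a_2 = 114696/1154881.
c0 = a_0 = 8/49. Peel one level at a time: if S = 1 + c*χ/S' with S'(0) = 1, then c is the χ-coefficient of S and S' = c*χ/(S - 1).
S_1 = c0/f = 1 + (375/182)*χ + (4457601/1225588)*χ^2 + ...; c1 = 375/182.
S_2 = c1*χ/(S_1 - 1) = 1 + (-1485867/841750)*χ + ...; c2 = -1485867/841750.


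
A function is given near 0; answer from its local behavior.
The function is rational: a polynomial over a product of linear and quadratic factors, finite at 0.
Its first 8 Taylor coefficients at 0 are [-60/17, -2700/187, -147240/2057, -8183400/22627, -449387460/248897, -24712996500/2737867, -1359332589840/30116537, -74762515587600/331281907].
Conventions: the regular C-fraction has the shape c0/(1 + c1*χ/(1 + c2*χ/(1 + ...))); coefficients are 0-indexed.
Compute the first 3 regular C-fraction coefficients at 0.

Taylor coefficients (read off): a_0 = -60/17, a_1 = -2700/187, a_2 = -147240/2057.
c0 = a_0 = -60/17. Peel one level at a time: if S = 1 + c*χ/S' with S'(0) = 1, then c is the χ-coefficient of S and S' = c*χ/(S - 1).
S_1 = c0/f = 1 + (-45/11)*χ + (-39/11)*χ^2 + ...; c1 = -45/11.
S_2 = c1*χ/(S_1 - 1) = 1 + (-13/15)*χ + ...; c2 = -13/15.

The regular C-fraction coefficients are [-60/17, -45/11, -13/15].


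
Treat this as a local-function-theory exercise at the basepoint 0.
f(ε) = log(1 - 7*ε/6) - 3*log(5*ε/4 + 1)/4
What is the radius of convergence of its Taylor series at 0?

Branch term (-3/4)*log(1 - ε/(-4/5)): its argument vanishes at ε = -4/5, a logarithmic branch point, modulus 4/5.
Branch term (1)*log(1 - ε/(6/7)): its argument vanishes at ε = 6/7, a logarithmic branch point, modulus 6/7.
The radius of convergence is the smallest modulus among the singular points: 4/5.

The radius of convergence is 4/5.


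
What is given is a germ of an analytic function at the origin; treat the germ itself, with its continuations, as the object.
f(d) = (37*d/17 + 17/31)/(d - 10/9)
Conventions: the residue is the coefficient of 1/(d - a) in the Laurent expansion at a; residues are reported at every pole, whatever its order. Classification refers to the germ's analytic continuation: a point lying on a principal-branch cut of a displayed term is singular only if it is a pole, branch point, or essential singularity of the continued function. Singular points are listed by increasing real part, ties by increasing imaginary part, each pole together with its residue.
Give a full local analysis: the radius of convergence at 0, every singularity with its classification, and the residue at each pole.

Denominator factor (d - 10/9): pole of order 1 at 10/9, modulus 10/9.
The radius of convergence is the smallest modulus among the singular points: 10/9.
At the order-1 pole 10/9 set g(d) = (d - (10/9))*f(d) = 37*d/17 + 17/31.
Simple pole: residue = g(a) at a = 10/9, which is 14071/4743.

Radius of convergence at 0: 10/9.
At 10/9: a pole of order 1; residue 14071/4743.


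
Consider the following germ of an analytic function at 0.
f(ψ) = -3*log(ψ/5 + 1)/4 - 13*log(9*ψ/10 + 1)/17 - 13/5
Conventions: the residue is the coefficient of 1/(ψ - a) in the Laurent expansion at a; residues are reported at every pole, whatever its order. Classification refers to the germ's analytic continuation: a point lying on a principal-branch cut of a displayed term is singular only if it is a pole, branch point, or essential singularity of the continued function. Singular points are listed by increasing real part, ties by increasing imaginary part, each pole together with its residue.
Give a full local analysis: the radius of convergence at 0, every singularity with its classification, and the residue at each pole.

Radius of convergence at 0: 10/9.
At -5: a logarithmic branch point.
At -10/9: a logarithmic branch point.

Branch term (-13/17)*log(1 - ψ/(-10/9)): its argument vanishes at ψ = -10/9, a logarithmic branch point, modulus 10/9.
Branch term (-3/4)*log(1 - ψ/(-5)): its argument vanishes at ψ = -5, a logarithmic branch point, modulus 5.
The radius of convergence is the smallest modulus among the singular points: 10/9.
List the singular points by increasing real part (a conjugate pair: the negative imaginary part first).


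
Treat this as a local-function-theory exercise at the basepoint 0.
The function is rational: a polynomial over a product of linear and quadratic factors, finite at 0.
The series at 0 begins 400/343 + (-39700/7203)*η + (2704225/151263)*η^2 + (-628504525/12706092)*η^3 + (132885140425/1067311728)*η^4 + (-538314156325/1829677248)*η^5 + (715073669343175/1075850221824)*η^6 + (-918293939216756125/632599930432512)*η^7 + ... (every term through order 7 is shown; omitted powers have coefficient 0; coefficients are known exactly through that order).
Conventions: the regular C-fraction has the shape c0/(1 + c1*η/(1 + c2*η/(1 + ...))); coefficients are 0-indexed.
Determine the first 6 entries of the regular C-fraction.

Taylor coefficients (read off): a_0 = 400/343, a_1 = -39700/7203, a_2 = 2704225/151263, a_3 = -628504525/12706092, a_4 = 132885140425/1067311728, a_5 = -538314156325/1829677248.
c0 = a_0 = 400/343. Peel one level at a time: if S = 1 + c*η/S' with S'(0) = 1, then c is the η-coefficient of S and S' = c*η/(S - 1).
S_1 = c0/f = 1 + (397/84)*η + (1030/147)*η^2 + ...; c1 = 397/84.
S_2 = c1*η/(S_1 - 1) = 1 + (-4120/2779)*η + (11943616/7722841)*η^2 + ...; c2 = -4120/2779.
S_3 = c2*η/(S_2 - 1) = 1 + (1492952/1431185)*η + (951696/12996025)*η^2 + ...; c3 = 1492952/1431185.
S_4 = c3*η/(S_3 - 1) = 1 + (-47227914/672761495)*η + (366983315928/1706505906889)*η^2 + ...; c4 = -47227914/672761495.
S_5 = c4*η/(S_4 - 1) = 1 + (8815953340/2877851599)*η + ...; c5 = 8815953340/2877851599.

The regular C-fraction coefficients are [400/343, 397/84, -4120/2779, 1492952/1431185, -47227914/672761495, 8815953340/2877851599].


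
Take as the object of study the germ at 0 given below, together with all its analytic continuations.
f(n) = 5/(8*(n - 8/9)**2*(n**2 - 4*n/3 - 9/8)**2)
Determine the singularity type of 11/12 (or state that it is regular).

Denominator factors: n**2 - 4*n/3 - 9/8 = -217/144 at n = 11/12; n - 8/9 = 1/36 at n = 11/12 — none vanishes.
So the germ continues analytically to 11/12.

The point is a regular point.


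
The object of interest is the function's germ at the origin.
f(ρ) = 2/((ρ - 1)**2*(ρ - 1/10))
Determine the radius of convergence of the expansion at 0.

The radius of convergence is 1/10.

Denominator factor (ρ - 1/10): pole of order 1 at 1/10, modulus 1/10.
Denominator factor (ρ - 1)^2: pole of order 2 at 1, modulus 1.
The radius of convergence is the smallest modulus among the singular points: 1/10.


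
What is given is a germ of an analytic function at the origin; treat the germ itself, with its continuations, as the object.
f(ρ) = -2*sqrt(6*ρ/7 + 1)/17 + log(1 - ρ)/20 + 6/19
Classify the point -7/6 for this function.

The point is an algebraic (square-root) branch point.

The term (-2/17)*sqrt(1 - ρ/(-7/6)) has argument 1 - -7/6/(-7/6) = 0 at -7/6: a square-root (algebraic, two-sheeted) branch point; the remaining terms are analytic or single-valued there.


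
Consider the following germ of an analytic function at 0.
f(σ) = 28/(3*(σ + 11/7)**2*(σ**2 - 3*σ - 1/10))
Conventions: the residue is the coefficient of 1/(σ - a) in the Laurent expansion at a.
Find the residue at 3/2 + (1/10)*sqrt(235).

The factor σ**2 - 3*σ - 1/10 splits as (σ - a)(σ - a') with a = 3/2 + (1/10)*sqrt(235), a' = 3/2 - (1/10)*sqrt(235). At the order-1 pole a set g(σ) = (σ - a)*f(σ) = [28/(3*(σ + 11/7)**2)] / (σ - a').
Simple pole: residue = g(a) at a = 3/2 + (1/10)*sqrt(235), which is -20648600/36143523 + (79219280/1698745581)*sqrt(235).

The residue is -20648600/36143523 + (79219280/1698745581)*sqrt(235).


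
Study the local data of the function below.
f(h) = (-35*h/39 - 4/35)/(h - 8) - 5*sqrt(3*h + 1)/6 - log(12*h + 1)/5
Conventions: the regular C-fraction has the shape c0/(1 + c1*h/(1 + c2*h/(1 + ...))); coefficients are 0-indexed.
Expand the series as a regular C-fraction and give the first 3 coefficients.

The regular C-fraction coefficients are [-86/105, -77227/17888, 11961536181/1381436576].

Taylor coefficients (expand at 0): a_0 = -86/105, a_1 = -77227/21840, a_2 = 2682257/174720.
c0 = a_0 = -86/105. Peel one level at a time: if S = 1 + c*h/S' with S'(0) = 1, then c is the h-coefficient of S and S' = c*h/(S - 1).
S_1 = c0/f = 1 + (-77227/17888)*h + (11961536181/319980544)*h^2 + ...; c1 = -77227/17888.
S_2 = c1*h/(S_1 - 1) = 1 + (11961536181/1381436576)*h + ...; c2 = 11961536181/1381436576.


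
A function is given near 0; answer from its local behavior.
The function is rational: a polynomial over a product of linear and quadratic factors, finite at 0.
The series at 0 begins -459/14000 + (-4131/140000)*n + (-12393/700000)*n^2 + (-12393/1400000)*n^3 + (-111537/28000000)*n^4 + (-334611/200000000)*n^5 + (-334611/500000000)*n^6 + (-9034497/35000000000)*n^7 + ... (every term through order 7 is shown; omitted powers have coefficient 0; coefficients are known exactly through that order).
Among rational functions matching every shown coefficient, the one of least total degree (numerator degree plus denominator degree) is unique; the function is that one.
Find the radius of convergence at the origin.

The radius of convergence is 10/3.

No rational of total degree below 3 reproduces all 8 coefficients; solving the [0/3] Pade equations on them gives f(n) = 17/(14*(n - 10/3)**3), whose expansion matches every shown term.
Denominator factor (n - 10/3)^3: pole of order 3 at 10/3, modulus 10/3.
The radius of convergence is the smallest modulus among the singular points: 10/3.


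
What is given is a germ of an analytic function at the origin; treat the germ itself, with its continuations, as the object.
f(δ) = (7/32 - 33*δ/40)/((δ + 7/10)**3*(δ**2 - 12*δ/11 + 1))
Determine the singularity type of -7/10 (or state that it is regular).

The denominator factor δ + 7/10 vanishes at -7/10 and appears to the power 3; the numerator there equals 637/800, nonzero, and no other factor vanishes.
Hence a pole whose order is the multiplicity, 3.

The point is a pole of order 3.


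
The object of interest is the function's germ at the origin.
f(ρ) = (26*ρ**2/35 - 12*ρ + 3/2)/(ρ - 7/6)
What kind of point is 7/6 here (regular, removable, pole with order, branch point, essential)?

The denominator factor ρ - 7/6 vanishes at 7/6 and appears to the power 1; the numerator there equals -517/45, nonzero, and no other factor vanishes.
Hence a pole whose order is the multiplicity, 1.

The point is a pole of order 1.


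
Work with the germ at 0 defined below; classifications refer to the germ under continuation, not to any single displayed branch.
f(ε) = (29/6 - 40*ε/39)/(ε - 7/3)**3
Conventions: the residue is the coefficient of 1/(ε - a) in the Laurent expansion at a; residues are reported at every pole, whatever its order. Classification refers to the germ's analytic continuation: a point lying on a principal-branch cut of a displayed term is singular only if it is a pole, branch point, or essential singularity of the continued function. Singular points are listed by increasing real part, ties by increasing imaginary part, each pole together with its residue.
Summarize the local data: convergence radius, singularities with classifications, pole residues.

Radius of convergence at 0: 7/3.
At 7/3: a pole of order 3; residue 0.

Denominator factor (ε - 7/3)^3: pole of order 3 at 7/3, modulus 7/3.
The radius of convergence is the smallest modulus among the singular points: 7/3.
At the order-3 pole 7/3 set g(ε) = (ε - (7/3))^3*f(ε) = 29/6 - 40*ε/39.
Order-3 pole: residue = g''(a)/2; g''(7/3) = 0, so the residue is 0.


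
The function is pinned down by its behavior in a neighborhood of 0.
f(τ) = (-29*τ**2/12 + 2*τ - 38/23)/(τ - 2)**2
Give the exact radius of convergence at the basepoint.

The radius of convergence is 2.

Denominator factor (τ - 2)^2: pole of order 2 at 2, modulus 2.
The radius of convergence is the smallest modulus among the singular points: 2.


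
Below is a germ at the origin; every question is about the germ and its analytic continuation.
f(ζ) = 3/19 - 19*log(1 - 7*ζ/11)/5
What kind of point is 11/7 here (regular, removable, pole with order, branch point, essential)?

The point is a logarithmic branch point.

The term (-19/5)*log(1 - ζ/(11/7)) has argument 1 - 11/7/(11/7) = 0 at 11/7: a logarithmic (infinitely-sheeted) branch point; the remaining terms are analytic or single-valued there.


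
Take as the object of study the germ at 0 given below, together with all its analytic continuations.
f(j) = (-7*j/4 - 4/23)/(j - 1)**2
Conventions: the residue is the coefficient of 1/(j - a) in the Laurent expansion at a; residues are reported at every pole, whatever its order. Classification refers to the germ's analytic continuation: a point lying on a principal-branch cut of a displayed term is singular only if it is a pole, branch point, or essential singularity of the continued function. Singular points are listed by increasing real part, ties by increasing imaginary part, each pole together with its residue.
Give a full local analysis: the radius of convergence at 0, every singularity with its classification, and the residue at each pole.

Denominator factor (j - 1)^2: pole of order 2 at 1, modulus 1.
The radius of convergence is the smallest modulus among the singular points: 1.
At the order-2 pole 1 set g(j) = (j - (1))^2*f(j) = -7*j/4 - 4/23.
Order-2 pole: residue = g'(a); g'(1) = -7/4, so the residue is -7/4.

Radius of convergence at 0: 1.
At 1: a pole of order 2; residue -7/4.


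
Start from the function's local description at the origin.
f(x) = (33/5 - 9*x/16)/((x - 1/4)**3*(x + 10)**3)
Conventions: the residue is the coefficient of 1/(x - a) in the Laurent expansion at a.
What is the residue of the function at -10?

At the order-3 pole -10 set g(x) = (x - (-10))^3*f(x) = (33/5 - 9*x/16)/(x - 1/4)**3.
Order-3 pole: residue = g''(a)/2; g''(-10) = -573984/579281005, so the residue is -286992/579281005.

The residue is -286992/579281005.


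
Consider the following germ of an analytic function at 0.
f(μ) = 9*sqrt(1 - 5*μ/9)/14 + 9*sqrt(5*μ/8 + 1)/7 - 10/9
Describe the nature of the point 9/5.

The point is an algebraic (square-root) branch point.

The term (9/14)*sqrt(1 - μ/(9/5)) has argument 1 - 9/5/(9/5) = 0 at 9/5: a square-root (algebraic, two-sheeted) branch point; the remaining terms are analytic or single-valued there.


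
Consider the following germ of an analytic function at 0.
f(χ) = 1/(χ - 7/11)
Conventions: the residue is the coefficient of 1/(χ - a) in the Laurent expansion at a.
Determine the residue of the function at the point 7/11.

At the order-1 pole 7/11 set g(χ) = (χ - (7/11))*f(χ) = 1.
Simple pole: residue = g(a) at a = 7/11, which is 1.

The residue is 1.


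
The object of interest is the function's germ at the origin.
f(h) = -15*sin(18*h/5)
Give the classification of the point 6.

The point is a regular point.

There is no denominator, hence no pole anywhere.
The factor -sin(18*h/5) is entire.
So the germ continues analytically to 6.


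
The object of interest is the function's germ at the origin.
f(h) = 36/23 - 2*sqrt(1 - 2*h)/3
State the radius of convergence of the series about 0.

The radius of convergence is 1/2.

Branch term (-2/3)*sqrt(1 - h/(1/2)): its argument vanishes at h = 1/2, a square-root branch point, modulus 1/2.
The radius of convergence is the smallest modulus among the singular points: 1/2.


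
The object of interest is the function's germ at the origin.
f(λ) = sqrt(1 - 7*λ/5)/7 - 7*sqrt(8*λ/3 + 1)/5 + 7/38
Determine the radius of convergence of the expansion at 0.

Branch term (1/7)*sqrt(1 - λ/(5/7)): its argument vanishes at λ = 5/7, a square-root branch point, modulus 5/7.
Branch term (-7/5)*sqrt(1 - λ/(-3/8)): its argument vanishes at λ = -3/8, a square-root branch point, modulus 3/8.
The radius of convergence is the smallest modulus among the singular points: 3/8.

The radius of convergence is 3/8.


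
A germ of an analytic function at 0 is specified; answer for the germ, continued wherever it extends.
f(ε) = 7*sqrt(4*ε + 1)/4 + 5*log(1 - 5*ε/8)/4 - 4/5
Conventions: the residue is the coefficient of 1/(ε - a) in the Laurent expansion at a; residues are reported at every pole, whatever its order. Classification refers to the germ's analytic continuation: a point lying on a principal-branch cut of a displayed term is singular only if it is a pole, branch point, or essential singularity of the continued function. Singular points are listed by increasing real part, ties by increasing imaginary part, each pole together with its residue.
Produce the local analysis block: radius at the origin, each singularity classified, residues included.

Radius of convergence at 0: 1/4.
At -1/4: an algebraic (square-root) branch point.
At 8/5: a logarithmic branch point.

Branch term (5/4)*log(1 - ε/(8/5)): its argument vanishes at ε = 8/5, a logarithmic branch point, modulus 8/5.
Branch term (7/4)*sqrt(1 - ε/(-1/4)): its argument vanishes at ε = -1/4, a square-root branch point, modulus 1/4.
The radius of convergence is the smallest modulus among the singular points: 1/4.
List the singular points by increasing real part (a conjugate pair: the negative imaginary part first).


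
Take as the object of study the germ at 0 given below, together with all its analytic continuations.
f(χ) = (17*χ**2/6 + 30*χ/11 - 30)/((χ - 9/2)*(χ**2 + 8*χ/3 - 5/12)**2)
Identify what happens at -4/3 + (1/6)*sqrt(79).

The point is a pole of order 2.

The denominator factor χ**2 + 8*χ/3 - 5/12 vanishes at -4/3 + (1/6)*sqrt(79) and appears to the power 2; the numerator there equals -53179/2376 - (239/297)*sqrt(79), nonzero, and no other factor vanishes.
Hence a pole whose order is the multiplicity, 2.


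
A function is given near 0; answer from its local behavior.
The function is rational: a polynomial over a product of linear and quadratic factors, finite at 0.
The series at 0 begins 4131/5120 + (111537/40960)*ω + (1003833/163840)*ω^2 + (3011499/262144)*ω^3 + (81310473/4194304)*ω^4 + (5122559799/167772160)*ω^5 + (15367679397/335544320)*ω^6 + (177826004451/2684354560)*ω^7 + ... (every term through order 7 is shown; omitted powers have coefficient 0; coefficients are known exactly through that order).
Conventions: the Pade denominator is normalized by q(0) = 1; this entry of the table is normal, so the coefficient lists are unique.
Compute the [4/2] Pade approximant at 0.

The Pade approximant has numerator coefficients [4131/5120, 12393/20480, 334611/819200, 3011499/13107200, 9034497/104857600]; denominator coefficients [1, -21/8, 567/320].

Taylor coefficients needed (read off): a_0 = 4131/5120, a_1 = 111537/40960, a_2 = 1003833/163840, a_3 = 3011499/262144, a_4 = 81310473/4194304, a_5 = 5122559799/167772160, a_6 = 15367679397/335544320.
Write the denominator as Q(ω) = 1 + q1*ω + q2*ω^2. Requiring Q*f - P = O(ω^7) with deg P <= 4 kills the coefficients of ω^5..ω^6 in Q*f:
  ω^5: a_5 + q1*a_4 + q2*a_3 = 0, i.e. 5122559799/167772160 + (81310473/4194304)*q1 + (3011499/262144)*q2 = 0.
  ω^6: a_6 + q1*a_5 + q2*a_4 = 0, i.e. 15367679397/335544320 + (5122559799/167772160)*q1 + (81310473/4194304)*q2 = 0.
Solving this linear system: q1 = -21/8, q2 = 567/320.
The numerator is Q*f truncated at degree 4: P0 = a_0 = 4131/5120; P1 = a_1 + q1*a_0 = 12393/20480; P2 = a_2 + q1*a_1 + q2*a_0 = 334611/819200; P3 = a_3 + q1*a_2 + q2*a_1 = 3011499/13107200; P4 = a_4 + q1*a_3 + q2*a_2 = 9034497/104857600.


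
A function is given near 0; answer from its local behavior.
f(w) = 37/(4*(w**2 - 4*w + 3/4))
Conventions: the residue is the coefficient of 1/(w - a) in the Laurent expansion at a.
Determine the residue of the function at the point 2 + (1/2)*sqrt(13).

The factor w**2 - 4*w + 3/4 splits as (w - a)(w - a') with a = 2 + (1/2)*sqrt(13), a' = 2 - (1/2)*sqrt(13). At the order-1 pole a set g(w) = (w - a)*f(w) = [37/4] / (w - a').
Simple pole: residue = g(a) at a = 2 + (1/2)*sqrt(13), which is (37/52)*sqrt(13).

The residue is (37/52)*sqrt(13).


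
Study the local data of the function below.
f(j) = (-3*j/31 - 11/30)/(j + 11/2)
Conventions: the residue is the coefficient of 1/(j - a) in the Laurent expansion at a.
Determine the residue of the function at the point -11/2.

At the order-1 pole -11/2 set g(j) = (j - (-11/2))*f(j) = -3*j/31 - 11/30.
Simple pole: residue = g(a) at a = -11/2, which is 77/465.

The residue is 77/465.


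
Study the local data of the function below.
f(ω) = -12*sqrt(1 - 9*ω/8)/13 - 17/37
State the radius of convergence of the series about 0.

The radius of convergence is 8/9.

Branch term (-12/13)*sqrt(1 - ω/(8/9)): its argument vanishes at ω = 8/9, a square-root branch point, modulus 8/9.
The radius of convergence is the smallest modulus among the singular points: 8/9.


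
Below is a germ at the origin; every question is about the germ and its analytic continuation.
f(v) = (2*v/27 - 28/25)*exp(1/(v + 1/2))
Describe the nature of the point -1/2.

The exponent 1/(v - (-1/2)) has a pole at -1/2, so exp(1/(v - (-1/2))) takes every nonzero value near it: an essential singularity (not a pole of any order).

The point is an essential singularity.


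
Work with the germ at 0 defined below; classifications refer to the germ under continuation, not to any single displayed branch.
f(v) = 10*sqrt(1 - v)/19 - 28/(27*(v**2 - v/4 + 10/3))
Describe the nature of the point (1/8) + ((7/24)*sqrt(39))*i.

The point is a pole of order 1.

The denominator factor v**2 - v/4 + 10/3 vanishes at (1/8) + ((7/24)*sqrt(39))*i and appears to the power 1; the numerator there equals -28/27, nonzero, and no other factor vanishes.
The branch terms are analytic at this point.
Hence a pole whose order is the multiplicity, 1.


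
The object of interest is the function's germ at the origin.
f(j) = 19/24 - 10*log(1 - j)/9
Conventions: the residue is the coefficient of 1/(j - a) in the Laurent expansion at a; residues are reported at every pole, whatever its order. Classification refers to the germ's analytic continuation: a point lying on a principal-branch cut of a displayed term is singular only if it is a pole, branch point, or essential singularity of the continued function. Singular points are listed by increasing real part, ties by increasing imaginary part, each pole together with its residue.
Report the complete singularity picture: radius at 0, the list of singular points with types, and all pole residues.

Radius of convergence at 0: 1.
At 1: a logarithmic branch point.

Branch term (-10/9)*log(1 - j/(1)): its argument vanishes at j = 1, a logarithmic branch point, modulus 1.
The radius of convergence is the smallest modulus among the singular points: 1.


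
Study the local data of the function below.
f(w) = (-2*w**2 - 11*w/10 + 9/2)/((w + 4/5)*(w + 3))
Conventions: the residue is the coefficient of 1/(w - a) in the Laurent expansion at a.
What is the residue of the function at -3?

At the order-1 pole -3 set g(w) = (w - (-3))*f(w) = (-2*w**2 - 11*w/10 + 9/2)/(w + 4/5).
Simple pole: residue = g(a) at a = -3, which is 51/11.

The residue is 51/11.


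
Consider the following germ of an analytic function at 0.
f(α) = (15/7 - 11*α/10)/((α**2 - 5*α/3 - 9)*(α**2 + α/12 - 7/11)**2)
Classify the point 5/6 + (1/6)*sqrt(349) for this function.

The point is a pole of order 1.

The denominator factor α**2 - 5*α/3 - 9 vanishes at 5/6 + (1/6)*sqrt(349) and appears to the power 1; the numerator there equals 103/84 - (11/60)*sqrt(349), nonzero, and no other factor vanishes.
Hence a pole whose order is the multiplicity, 1.
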